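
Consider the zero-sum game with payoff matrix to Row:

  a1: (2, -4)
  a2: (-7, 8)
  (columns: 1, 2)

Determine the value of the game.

Row minima: a1 → -4, a2 → -7; maximin = -4.
Column maxima: 1 → 2, 2 → 8; minimax = 2.
-4 ≠ 2, so there is no saddle point; optimal play is mixed.
Let Row play a1 with probability p. Expected payoff against 1: 2p + (-7)(1−p) = 9p − 7; against 2: (-4)p + 8(1−p) = −12p + 8.
Setting these equal: 9p − 7 = −12p + 8 ⇒ 21p = 15 ⇒ p = 5/7, and the value is (9)·(5/7) − 7 = -4/7.
For Column: with q = P(1), equating a1's and a2's payoffs gives 6q − 4 = −15q + 8 ⇒ q = 4/7.

-4/7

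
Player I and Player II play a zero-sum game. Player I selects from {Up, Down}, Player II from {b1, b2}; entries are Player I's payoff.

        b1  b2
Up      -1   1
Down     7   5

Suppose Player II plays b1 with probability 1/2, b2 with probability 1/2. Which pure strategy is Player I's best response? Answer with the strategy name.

Expected payoff of Up: (1/2)·(-1) + (1/2)·1 = 0.
Expected payoff of Down: (1/2)·7 + (1/2)·5 = 6.
The largest is 6, so Player I's best response is Down.

Down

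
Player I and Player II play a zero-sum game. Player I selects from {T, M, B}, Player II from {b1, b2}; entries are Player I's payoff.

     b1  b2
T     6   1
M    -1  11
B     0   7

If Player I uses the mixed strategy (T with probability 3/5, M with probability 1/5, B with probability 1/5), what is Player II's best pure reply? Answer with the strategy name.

b1

If Player II plays b1, Player I's expected payoff is (3/5)·6 + (1/5)·(-1) + (1/5)·0 = 17/5.
If Player II plays b2, Player I's expected payoff is (3/5)·1 + (1/5)·11 + (1/5)·7 = 21/5.
Player II minimizes Player I's payoff; the smallest is 17/5, so the best response is b1.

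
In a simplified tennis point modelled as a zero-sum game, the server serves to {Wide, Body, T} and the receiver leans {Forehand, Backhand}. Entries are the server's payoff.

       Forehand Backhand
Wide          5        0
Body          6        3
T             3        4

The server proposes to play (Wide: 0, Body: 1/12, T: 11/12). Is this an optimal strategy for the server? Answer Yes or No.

Against Forehand this mix gives (1/12)·6 + (11/12)·3 = 13/4.
Against Backhand this mix gives (1/12)·3 + (11/12)·4 = 47/12.
The receiver will play Forehand, holding the server to 13/4. Shifting weight toward the row that does better against Forehand would raise this floor (the equalizing mix achieves 15/4 against both Forehand and Backhand), so the proposed strategy is not optimal.

No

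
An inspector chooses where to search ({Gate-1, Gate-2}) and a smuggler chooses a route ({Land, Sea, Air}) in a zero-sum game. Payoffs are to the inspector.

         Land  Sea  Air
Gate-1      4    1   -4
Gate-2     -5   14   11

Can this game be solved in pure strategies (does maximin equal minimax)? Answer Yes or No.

No

Row minima: Gate-1 → -4, Gate-2 → -5; maximin = -4.
Column maxima: Land → 4, Sea → 14, Air → 11; minimax = 4.
-4 ≠ 4, so no pure-strategy equilibrium exists.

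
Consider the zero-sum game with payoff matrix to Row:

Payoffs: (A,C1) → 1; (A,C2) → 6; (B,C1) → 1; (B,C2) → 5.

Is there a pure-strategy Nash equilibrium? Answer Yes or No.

Row minima: A → 1, B → 1; maximin = 1.
Column maxima: C1 → 1, C2 → 6; minimax = 1.
maximin = minimax = 1, so a saddle point exists.

Yes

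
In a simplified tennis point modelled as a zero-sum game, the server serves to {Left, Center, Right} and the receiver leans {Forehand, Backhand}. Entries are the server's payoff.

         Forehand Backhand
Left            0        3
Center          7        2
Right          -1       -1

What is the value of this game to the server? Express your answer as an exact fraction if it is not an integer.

Row minima: Left → 0, Center → 2, Right → -1; maximin = 2.
Column maxima: Forehand → 7, Backhand → 3; minimax = 3.
2 ≠ 3, so there is no saddle point; optimal play is mixed.
Right is strictly dominated by Left, so the server never plays it.
On the remaining 2×2 (Left, Center vs Forehand, Backhand):
Let the server play Left with probability p. Expected payoff against Forehand: 0p + 7(1−p) = −7p + 7; against Backhand: 3p + 2(1−p) = p + 2.
Setting these equal: −7p + 7 = p + 2 ⇒ −8p = -5 ⇒ p = 5/8, and the value is (-7)·(5/8) + 7 = 21/8.
For the receiver: with q = P(Forehand), equating Left's and Center's payoffs gives −3q + 3 = 5q + 2 ⇒ q = 1/8.

21/8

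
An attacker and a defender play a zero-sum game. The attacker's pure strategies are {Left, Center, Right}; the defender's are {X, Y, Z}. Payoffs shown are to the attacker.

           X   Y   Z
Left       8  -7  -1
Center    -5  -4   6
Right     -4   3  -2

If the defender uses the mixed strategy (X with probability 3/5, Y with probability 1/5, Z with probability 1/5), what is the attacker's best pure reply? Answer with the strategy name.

Expected payoff of Left: (3/5)·8 + (1/5)·(-7) + (1/5)·(-1) = 16/5.
Expected payoff of Center: (3/5)·(-5) + (1/5)·(-4) + (1/5)·6 = -13/5.
Expected payoff of Right: (3/5)·(-4) + (1/5)·3 + (1/5)·(-2) = -11/5.
The largest is 16/5, so the attacker's best response is Left.

Left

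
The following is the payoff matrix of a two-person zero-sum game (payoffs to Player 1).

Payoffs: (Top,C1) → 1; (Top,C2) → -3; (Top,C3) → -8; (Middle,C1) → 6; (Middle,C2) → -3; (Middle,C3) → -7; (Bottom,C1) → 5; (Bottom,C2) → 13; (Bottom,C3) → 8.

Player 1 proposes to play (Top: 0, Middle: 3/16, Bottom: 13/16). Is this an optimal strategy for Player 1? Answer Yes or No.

Yes

Against C1 this mix gives (3/16)·6 + (13/16)·5 = 83/16.
Against C2 this mix gives (3/16)·(-3) + (13/16)·13 = 10.
Against C3 this mix gives (3/16)·(-7) + (13/16)·8 = 83/16.
All of Player 2's active replies (C1, C3) yield 83/16, and no column does worse for Player 1. The mix makes Player 2 indifferent and guarantees 83/16, so it is optimal.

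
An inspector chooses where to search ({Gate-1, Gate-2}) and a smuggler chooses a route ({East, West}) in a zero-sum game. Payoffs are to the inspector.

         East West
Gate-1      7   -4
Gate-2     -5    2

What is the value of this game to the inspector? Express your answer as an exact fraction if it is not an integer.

-1/3

Row minima: Gate-1 → -4, Gate-2 → -5; maximin = -4.
Column maxima: East → 7, West → 2; minimax = 2.
-4 ≠ 2, so there is no saddle point; optimal play is mixed.
Let the inspector play Gate-1 with probability p. Expected payoff against East: 7p + (-5)(1−p) = 12p − 5; against West: (-4)p + 2(1−p) = −6p + 2.
Setting these equal: 12p − 5 = −6p + 2 ⇒ 18p = 7 ⇒ p = 7/18, and the value is (12)·(7/18) − 5 = -1/3.
For the smuggler: with q = P(East), equating Gate-1's and Gate-2's payoffs gives 11q − 4 = −7q + 2 ⇒ q = 1/3.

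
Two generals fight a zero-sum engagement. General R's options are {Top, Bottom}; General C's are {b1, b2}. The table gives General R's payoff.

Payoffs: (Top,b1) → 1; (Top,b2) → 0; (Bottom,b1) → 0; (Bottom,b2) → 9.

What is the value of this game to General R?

9/10

Row minima: Top → 0, Bottom → 0; maximin = 0.
Column maxima: b1 → 1, b2 → 9; minimax = 1.
0 ≠ 1, so there is no saddle point; optimal play is mixed.
Let General R play Top with probability p. Expected payoff against b1: 1p + 0(1−p) = p; against b2: 0p + 9(1−p) = −9p + 9.
Setting these equal: p = −9p + 9 ⇒ 10p = 9 ⇒ p = 9/10, and the value is (1)·(9/10) = 9/10.
For General C: with q = P(b1), equating Top's and Bottom's payoffs gives q = −9q + 9 ⇒ q = 9/10.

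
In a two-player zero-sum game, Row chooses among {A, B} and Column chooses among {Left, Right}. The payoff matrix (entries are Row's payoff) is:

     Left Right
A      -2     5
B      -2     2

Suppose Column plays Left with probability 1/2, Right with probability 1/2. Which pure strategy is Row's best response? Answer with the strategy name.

Expected payoff of A: (1/2)·(-2) + (1/2)·5 = 3/2.
Expected payoff of B: (1/2)·(-2) + (1/2)·2 = 0.
The largest is 3/2, so Row's best response is A.

A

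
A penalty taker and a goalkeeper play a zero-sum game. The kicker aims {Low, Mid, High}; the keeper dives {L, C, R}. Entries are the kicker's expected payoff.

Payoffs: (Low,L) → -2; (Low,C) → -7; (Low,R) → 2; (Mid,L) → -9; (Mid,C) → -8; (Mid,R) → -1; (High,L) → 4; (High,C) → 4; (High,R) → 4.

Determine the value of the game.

Row minima: Low → -7, Mid → -9, High → 4; maximin = 4.
Column maxima: L → 4, C → 4, R → 4; minimax = 4.
Since maximin = minimax = 4, there is a saddle point and the value is 4.

4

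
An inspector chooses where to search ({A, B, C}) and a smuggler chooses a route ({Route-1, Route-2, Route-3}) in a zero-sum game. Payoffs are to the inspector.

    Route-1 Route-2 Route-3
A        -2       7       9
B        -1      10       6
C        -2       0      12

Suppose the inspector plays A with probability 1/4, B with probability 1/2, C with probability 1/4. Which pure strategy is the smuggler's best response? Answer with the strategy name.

If the smuggler plays Route-1, the inspector's expected payoff is (1/4)·(-2) + (1/2)·(-1) + (1/4)·(-2) = -3/2.
If the smuggler plays Route-2, the inspector's expected payoff is (1/4)·7 + (1/2)·10 + (1/4)·0 = 27/4.
If the smuggler plays Route-3, the inspector's expected payoff is (1/4)·9 + (1/2)·6 + (1/4)·12 = 33/4.
The smuggler minimizes the inspector's payoff; the smallest is -3/2, so the best response is Route-1.

Route-1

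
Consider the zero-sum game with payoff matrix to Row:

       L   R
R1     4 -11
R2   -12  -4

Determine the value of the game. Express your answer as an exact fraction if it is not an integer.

-148/23

Row minima: R1 → -11, R2 → -12; maximin = -11.
Column maxima: L → 4, R → -4; minimax = -4.
-11 ≠ -4, so there is no saddle point; optimal play is mixed.
Let Row play R1 with probability p. Expected payoff against L: 4p + (-12)(1−p) = 16p − 12; against R: (-11)p + (-4)(1−p) = −7p − 4.
Setting these equal: 16p − 12 = −7p − 4 ⇒ 23p = 8 ⇒ p = 8/23, and the value is (16)·(8/23) − 12 = -148/23.
For Column: with q = P(L), equating R1's and R2's payoffs gives 15q − 11 = −8q − 4 ⇒ q = 7/23.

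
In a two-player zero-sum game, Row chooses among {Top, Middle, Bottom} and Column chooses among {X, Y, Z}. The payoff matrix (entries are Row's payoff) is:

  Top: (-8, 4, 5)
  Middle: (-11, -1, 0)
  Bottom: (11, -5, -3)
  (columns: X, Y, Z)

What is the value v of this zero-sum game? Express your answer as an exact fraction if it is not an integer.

Row minima: Top → -8, Middle → -11, Bottom → -5; maximin = -5.
Column maxima: X → 11, Y → 4, Z → 5; minimax = 4.
-5 ≠ 4, so there is no saddle point; optimal play is mixed.
Middle is strictly dominated by Top, so Row never plays it.
Z is strictly dominated by Y (it gives Row strictly more in every row), so Column never plays it.
On the remaining 2×2 (Top, Bottom vs X, Y):
Let Row play Top with probability p. Expected payoff against X: (-8)p + 11(1−p) = −19p + 11; against Y: 4p + (-5)(1−p) = 9p − 5.
Setting these equal: −19p + 11 = 9p − 5 ⇒ −28p = -16 ⇒ p = 4/7, and the value is (-19)·(4/7) + 11 = 1/7.
For Column: with q = P(X), equating Top's and Bottom's payoffs gives −12q + 4 = 16q − 5 ⇒ q = 9/28.

1/7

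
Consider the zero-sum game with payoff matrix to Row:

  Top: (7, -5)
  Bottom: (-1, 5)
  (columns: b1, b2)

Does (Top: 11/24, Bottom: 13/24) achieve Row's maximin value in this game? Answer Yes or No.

No

Against b1 this mix gives (11/24)·7 + (13/24)·(-1) = 8/3.
Against b2 this mix gives (11/24)·(-5) + (13/24)·5 = 5/12.
Column will play b2, holding Row to 5/12. Shifting weight toward the row that does better against b2 would raise this floor (the equalizing mix achieves 5/3 against both b2 and b1), so the proposed strategy is not optimal.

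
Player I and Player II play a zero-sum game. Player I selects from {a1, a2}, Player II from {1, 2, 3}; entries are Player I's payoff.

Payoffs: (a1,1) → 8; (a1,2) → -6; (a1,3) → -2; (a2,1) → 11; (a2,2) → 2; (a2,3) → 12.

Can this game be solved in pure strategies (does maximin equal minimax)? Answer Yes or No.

Row minima: a1 → -6, a2 → 2; maximin = 2.
Column maxima: 1 → 11, 2 → 2, 3 → 12; minimax = 2.
maximin = minimax = 2, so a saddle point exists.

Yes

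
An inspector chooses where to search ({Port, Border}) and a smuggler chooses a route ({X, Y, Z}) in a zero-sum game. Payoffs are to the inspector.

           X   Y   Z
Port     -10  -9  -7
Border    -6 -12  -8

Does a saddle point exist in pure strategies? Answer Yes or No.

No

Row minima: Port → -10, Border → -12; maximin = -10.
Column maxima: X → -6, Y → -9, Z → -7; minimax = -9.
-10 ≠ -9, so no pure-strategy equilibrium exists.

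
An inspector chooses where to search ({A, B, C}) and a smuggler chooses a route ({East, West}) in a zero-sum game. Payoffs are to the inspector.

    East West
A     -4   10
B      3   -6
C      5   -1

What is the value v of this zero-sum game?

23/10

Row minima: A → -4, B → -6, C → -1; maximin = -1.
Column maxima: East → 5, West → 10; minimax = 5.
-1 ≠ 5, so there is no saddle point; optimal play is mixed.
B is strictly dominated by C, so the inspector never plays it.
On the remaining 2×2 (A, C vs East, West):
Let the inspector play A with probability p. Expected payoff against East: (-4)p + 5(1−p) = −9p + 5; against West: 10p + (-1)(1−p) = 11p − 1.
Setting these equal: −9p + 5 = 11p − 1 ⇒ −20p = -6 ⇒ p = 3/10, and the value is (-9)·(3/10) + 5 = 23/10.
For the smuggler: with q = P(East), equating A's and C's payoffs gives −14q + 10 = 6q − 1 ⇒ q = 11/20.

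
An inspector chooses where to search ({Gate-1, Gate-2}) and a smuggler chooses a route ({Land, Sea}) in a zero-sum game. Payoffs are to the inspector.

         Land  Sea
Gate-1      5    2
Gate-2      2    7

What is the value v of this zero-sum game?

Row minima: Gate-1 → 2, Gate-2 → 2; maximin = 2.
Column maxima: Land → 5, Sea → 7; minimax = 5.
2 ≠ 5, so there is no saddle point; optimal play is mixed.
Let the inspector play Gate-1 with probability p. Expected payoff against Land: 5p + 2(1−p) = 3p + 2; against Sea: 2p + 7(1−p) = −5p + 7.
Setting these equal: 3p + 2 = −5p + 7 ⇒ 8p = 5 ⇒ p = 5/8, and the value is (3)·(5/8) + 2 = 31/8.
For the smuggler: with q = P(Land), equating Gate-1's and Gate-2's payoffs gives 3q + 2 = −5q + 7 ⇒ q = 5/8.

31/8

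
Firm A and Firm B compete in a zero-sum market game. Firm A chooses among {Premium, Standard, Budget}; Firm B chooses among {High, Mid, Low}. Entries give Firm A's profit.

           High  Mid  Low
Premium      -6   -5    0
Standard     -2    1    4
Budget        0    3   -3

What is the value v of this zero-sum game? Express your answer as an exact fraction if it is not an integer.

-2/3

Row minima: Premium → -6, Standard → -2, Budget → -3; maximin = -2.
Column maxima: High → 0, Mid → 3, Low → 4; minimax = 0.
-2 ≠ 0, so there is no saddle point; optimal play is mixed.
Premium is strictly dominated by Standard, so Firm A never plays it.
Mid is strictly dominated by High (it gives Firm A strictly more in every row), so Firm B never plays it.
On the remaining 2×2 (Standard, Budget vs High, Low):
Let Firm A play Standard with probability p. Expected payoff against High: (-2)p + 0(1−p) = −2p; against Low: 4p + (-3)(1−p) = 7p − 3.
Setting these equal: −2p = 7p − 3 ⇒ −9p = -3 ⇒ p = 1/3, and the value is (-2)·(1/3) = -2/3.
For Firm B: with q = P(High), equating Standard's and Budget's payoffs gives −6q + 4 = 3q − 3 ⇒ q = 7/9.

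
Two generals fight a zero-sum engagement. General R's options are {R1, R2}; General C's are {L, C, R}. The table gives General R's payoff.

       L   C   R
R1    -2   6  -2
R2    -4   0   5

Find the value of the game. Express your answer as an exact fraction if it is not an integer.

-2

Row minima: R1 → -2, R2 → -4; maximin = -2.
Column maxima: L → -2, C → 6, R → 5; minimax = -2.
Since maximin = minimax = -2, there is a saddle point and the value is -2.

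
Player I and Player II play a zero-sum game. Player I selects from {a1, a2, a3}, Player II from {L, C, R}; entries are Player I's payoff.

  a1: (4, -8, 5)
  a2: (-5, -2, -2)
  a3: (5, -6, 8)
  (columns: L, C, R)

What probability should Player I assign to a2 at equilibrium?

11/14

Row minima: a1 → -8, a2 → -5, a3 → -6; maximin = -5.
Column maxima: L → 5, C → -2, R → 8; minimax = -2.
-5 ≠ -2, so there is no saddle point; optimal play is mixed.
a1 is strictly dominated by a3, so Player I never plays it.
R is strictly dominated by L (it gives Player I strictly more in every row), so Player II never plays it.
On the remaining 2×2 (a2, a3 vs L, C):
Let Player I play a2 with probability p. Expected payoff against L: (-5)p + 5(1−p) = −10p + 5; against C: (-2)p + (-6)(1−p) = 4p − 6.
Setting these equal: −10p + 5 = 4p − 6 ⇒ −14p = -11 ⇒ p = 11/14, and the value is (-10)·(11/14) + 5 = -20/7.
For Player II: with q = P(L), equating a2's and a3's payoffs gives −3q − 2 = 11q − 6 ⇒ q = 2/7.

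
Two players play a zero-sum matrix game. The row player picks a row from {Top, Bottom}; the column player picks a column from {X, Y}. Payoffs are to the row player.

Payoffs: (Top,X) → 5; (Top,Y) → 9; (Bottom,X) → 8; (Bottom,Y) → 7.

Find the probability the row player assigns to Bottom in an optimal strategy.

4/5

Row minima: Top → 5, Bottom → 7; maximin = 7.
Column maxima: X → 8, Y → 9; minimax = 8.
7 ≠ 8, so there is no saddle point; optimal play is mixed.
Let the row player play Top with probability p. Expected payoff against X: 5p + 8(1−p) = −3p + 8; against Y: 9p + 7(1−p) = 2p + 7.
Setting these equal: −3p + 8 = 2p + 7 ⇒ −5p = -1 ⇒ p = 1/5, and the value is (-3)·(1/5) + 8 = 37/5.
For the column player: with q = P(X), equating Top's and Bottom's payoffs gives −4q + 9 = q + 7 ⇒ q = 2/5.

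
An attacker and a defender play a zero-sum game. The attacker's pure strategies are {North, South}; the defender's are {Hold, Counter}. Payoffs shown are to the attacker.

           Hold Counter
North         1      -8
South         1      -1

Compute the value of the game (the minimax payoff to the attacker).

-1

Row minima: North → -8, South → -1; maximin = -1.
Column maxima: Hold → 1, Counter → -1; minimax = -1.
Since maximin = minimax = -1, there is a saddle point and the value is -1.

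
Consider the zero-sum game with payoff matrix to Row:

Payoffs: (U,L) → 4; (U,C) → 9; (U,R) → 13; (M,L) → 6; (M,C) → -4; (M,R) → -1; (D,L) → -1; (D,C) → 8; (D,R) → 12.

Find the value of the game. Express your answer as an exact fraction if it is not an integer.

Row minima: U → 4, M → -4, D → -1; maximin = 4.
Column maxima: L → 6, C → 9, R → 13; minimax = 6.
4 ≠ 6, so there is no saddle point; optimal play is mixed.
D is strictly dominated by U, so Row never plays it.
R is strictly dominated by C (it gives Row strictly more in every row), so Column never plays it.
On the remaining 2×2 (U, M vs L, C):
Let Row play U with probability p. Expected payoff against L: 4p + 6(1−p) = −2p + 6; against C: 9p + (-4)(1−p) = 13p − 4.
Setting these equal: −2p + 6 = 13p − 4 ⇒ −15p = -10 ⇒ p = 2/3, and the value is (-2)·(2/3) + 6 = 14/3.
For Column: with q = P(L), equating U's and M's payoffs gives −5q + 9 = 10q − 4 ⇒ q = 13/15.

14/3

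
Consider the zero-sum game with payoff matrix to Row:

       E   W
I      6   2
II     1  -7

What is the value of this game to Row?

Row minima: I → 2, II → -7; maximin = 2.
Column maxima: E → 6, W → 2; minimax = 2.
Since maximin = minimax = 2, there is a saddle point and the value is 2.

2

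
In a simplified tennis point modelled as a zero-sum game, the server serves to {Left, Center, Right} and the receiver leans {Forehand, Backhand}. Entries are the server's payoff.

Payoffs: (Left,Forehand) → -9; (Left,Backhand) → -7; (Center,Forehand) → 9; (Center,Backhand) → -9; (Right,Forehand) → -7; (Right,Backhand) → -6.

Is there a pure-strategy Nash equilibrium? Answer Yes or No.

No

Row minima: Left → -9, Center → -9, Right → -7; maximin = -7.
Column maxima: Forehand → 9, Backhand → -6; minimax = -6.
-7 ≠ -6, so no pure-strategy equilibrium exists.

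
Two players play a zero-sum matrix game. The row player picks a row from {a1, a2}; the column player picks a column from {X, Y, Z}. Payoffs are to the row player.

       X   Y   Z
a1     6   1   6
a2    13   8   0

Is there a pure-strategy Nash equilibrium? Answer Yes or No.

No

Row minima: a1 → 1, a2 → 0; maximin = 1.
Column maxima: X → 13, Y → 8, Z → 6; minimax = 6.
1 ≠ 6, so no pure-strategy equilibrium exists.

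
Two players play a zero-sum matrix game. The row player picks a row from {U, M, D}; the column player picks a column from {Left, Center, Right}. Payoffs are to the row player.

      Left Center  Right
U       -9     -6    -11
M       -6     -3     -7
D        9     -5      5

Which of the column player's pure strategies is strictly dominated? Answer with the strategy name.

Right holds the row player's payoff strictly below Left in every row: -11 < -9, -7 < -6, 5 < 9.
So Left is strictly dominated for the column player.

Left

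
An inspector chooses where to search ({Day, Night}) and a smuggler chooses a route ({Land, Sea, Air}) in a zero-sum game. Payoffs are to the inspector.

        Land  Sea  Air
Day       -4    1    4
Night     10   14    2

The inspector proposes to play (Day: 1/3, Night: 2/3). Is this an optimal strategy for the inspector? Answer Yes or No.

No

Against Land this mix gives (1/3)·(-4) + (2/3)·10 = 16/3.
Against Sea this mix gives (1/3)·1 + (2/3)·14 = 29/3.
Against Air this mix gives (1/3)·4 + (2/3)·2 = 8/3.
The smuggler will play Air, holding the inspector to 8/3. Shifting weight toward the row that does better against Air would raise this floor (the equalizing mix achieves 3 against both Air and Land), so the proposed strategy is not optimal.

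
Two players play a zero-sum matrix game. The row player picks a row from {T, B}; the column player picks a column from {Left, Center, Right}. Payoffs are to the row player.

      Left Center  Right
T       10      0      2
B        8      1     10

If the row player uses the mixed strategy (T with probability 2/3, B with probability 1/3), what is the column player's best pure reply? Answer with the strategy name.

Center

If the column player plays Left, the row player's expected payoff is (2/3)·10 + (1/3)·8 = 28/3.
If the column player plays Center, the row player's expected payoff is (2/3)·0 + (1/3)·1 = 1/3.
If the column player plays Right, the row player's expected payoff is (2/3)·2 + (1/3)·10 = 14/3.
The column player minimizes the row player's payoff; the smallest is 1/3, so the best response is Center.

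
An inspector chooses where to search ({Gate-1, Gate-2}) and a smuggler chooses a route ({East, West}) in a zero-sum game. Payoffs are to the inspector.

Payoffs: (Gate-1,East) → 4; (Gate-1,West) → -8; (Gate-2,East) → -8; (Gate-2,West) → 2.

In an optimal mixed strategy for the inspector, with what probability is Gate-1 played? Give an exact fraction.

Row minima: Gate-1 → -8, Gate-2 → -8; maximin = -8.
Column maxima: East → 4, West → 2; minimax = 2.
-8 ≠ 2, so there is no saddle point; optimal play is mixed.
Let the inspector play Gate-1 with probability p. Expected payoff against East: 4p + (-8)(1−p) = 12p − 8; against West: (-8)p + 2(1−p) = −10p + 2.
Setting these equal: 12p − 8 = −10p + 2 ⇒ 22p = 10 ⇒ p = 5/11, and the value is (12)·(5/11) − 8 = -28/11.
For the smuggler: with q = P(East), equating Gate-1's and Gate-2's payoffs gives 12q − 8 = −10q + 2 ⇒ q = 5/11.

5/11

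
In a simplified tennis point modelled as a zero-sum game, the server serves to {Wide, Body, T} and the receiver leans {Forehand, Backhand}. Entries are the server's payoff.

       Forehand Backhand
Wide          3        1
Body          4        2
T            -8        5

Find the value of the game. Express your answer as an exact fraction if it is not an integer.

12/5

Row minima: Wide → 1, Body → 2, T → -8; maximin = 2.
Column maxima: Forehand → 4, Backhand → 5; minimax = 4.
2 ≠ 4, so there is no saddle point; optimal play is mixed.
Wide is strictly dominated by Body, so the server never plays it.
On the remaining 2×2 (Body, T vs Forehand, Backhand):
Let the server play Body with probability p. Expected payoff against Forehand: 4p + (-8)(1−p) = 12p − 8; against Backhand: 2p + 5(1−p) = −3p + 5.
Setting these equal: 12p − 8 = −3p + 5 ⇒ 15p = 13 ⇒ p = 13/15, and the value is (12)·(13/15) − 8 = 12/5.
For the receiver: with q = P(Forehand), equating Body's and T's payoffs gives 2q + 2 = −13q + 5 ⇒ q = 1/5.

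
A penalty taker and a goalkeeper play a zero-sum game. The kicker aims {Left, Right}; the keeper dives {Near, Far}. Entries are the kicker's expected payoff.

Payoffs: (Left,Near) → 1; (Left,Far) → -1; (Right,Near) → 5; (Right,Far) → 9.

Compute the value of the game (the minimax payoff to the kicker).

5

Row minima: Left → -1, Right → 5; maximin = 5.
Column maxima: Near → 5, Far → 9; minimax = 5.
Since maximin = minimax = 5, there is a saddle point and the value is 5.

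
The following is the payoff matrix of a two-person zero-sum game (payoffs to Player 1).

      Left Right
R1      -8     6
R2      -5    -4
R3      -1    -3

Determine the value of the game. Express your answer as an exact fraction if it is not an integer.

-15/8

Row minima: R1 → -8, R2 → -5, R3 → -3; maximin = -3.
Column maxima: Left → -1, Right → 6; minimax = -1.
-3 ≠ -1, so there is no saddle point; optimal play is mixed.
R2 is strictly dominated by R3, so Player 1 never plays it.
On the remaining 2×2 (R1, R3 vs Left, Right):
Let Player 1 play R1 with probability p. Expected payoff against Left: (-8)p + (-1)(1−p) = −7p − 1; against Right: 6p + (-3)(1−p) = 9p − 3.
Setting these equal: −7p − 1 = 9p − 3 ⇒ −16p = -2 ⇒ p = 1/8, and the value is (-7)·(1/8) − 1 = -15/8.
For Player 2: with q = P(Left), equating R1's and R3's payoffs gives −14q + 6 = 2q − 3 ⇒ q = 9/16.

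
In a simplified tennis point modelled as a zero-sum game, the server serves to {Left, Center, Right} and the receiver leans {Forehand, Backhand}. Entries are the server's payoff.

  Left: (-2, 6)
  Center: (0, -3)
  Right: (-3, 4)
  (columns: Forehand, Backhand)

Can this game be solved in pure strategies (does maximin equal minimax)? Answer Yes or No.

No

Row minima: Left → -2, Center → -3, Right → -3; maximin = -2.
Column maxima: Forehand → 0, Backhand → 6; minimax = 0.
-2 ≠ 0, so no pure-strategy equilibrium exists.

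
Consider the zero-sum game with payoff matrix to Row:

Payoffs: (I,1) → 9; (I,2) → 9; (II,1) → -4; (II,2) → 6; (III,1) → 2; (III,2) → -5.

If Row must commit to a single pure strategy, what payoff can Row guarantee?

Row minima: I → 9, II → -4, III → -5.
The best of these is 9.

9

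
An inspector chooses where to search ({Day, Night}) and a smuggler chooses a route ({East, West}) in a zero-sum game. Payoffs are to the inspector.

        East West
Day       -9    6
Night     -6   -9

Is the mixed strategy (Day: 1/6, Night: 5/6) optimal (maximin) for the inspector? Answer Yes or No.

Against East this mix gives (1/6)·(-9) + (5/6)·(-6) = -13/2.
Against West this mix gives (1/6)·6 + (5/6)·(-9) = -13/2.
All of the smuggler's active replies (East, West) yield -13/2, and no column does worse for the inspector. The mix makes the smuggler indifferent and guarantees -13/2, so it is optimal.

Yes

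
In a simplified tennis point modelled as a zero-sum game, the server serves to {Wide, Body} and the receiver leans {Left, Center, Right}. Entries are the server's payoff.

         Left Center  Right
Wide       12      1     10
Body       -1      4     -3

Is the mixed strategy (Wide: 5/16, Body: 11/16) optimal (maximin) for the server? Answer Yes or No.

No

Against Left this mix gives (5/16)·12 + (11/16)·(-1) = 49/16.
Against Center this mix gives (5/16)·1 + (11/16)·4 = 49/16.
Against Right this mix gives (5/16)·10 + (11/16)·(-3) = 17/16.
The receiver will play Right, holding the server to 17/16. Shifting weight toward the row that does better against Right would raise this floor (the equalizing mix achieves 43/16 against both Right and Center), so the proposed strategy is not optimal.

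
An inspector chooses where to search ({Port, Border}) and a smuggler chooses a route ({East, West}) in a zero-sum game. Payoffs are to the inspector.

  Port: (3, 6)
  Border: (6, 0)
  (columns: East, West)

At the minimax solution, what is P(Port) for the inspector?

Row minima: Port → 3, Border → 0; maximin = 3.
Column maxima: East → 6, West → 6; minimax = 6.
3 ≠ 6, so there is no saddle point; optimal play is mixed.
Let the inspector play Port with probability p. Expected payoff against East: 3p + 6(1−p) = −3p + 6; against West: 6p + 0(1−p) = 6p.
Setting these equal: −3p + 6 = 6p ⇒ −9p = -6 ⇒ p = 2/3, and the value is (-3)·(2/3) + 6 = 4.
For the smuggler: with q = P(East), equating Port's and Border's payoffs gives −3q + 6 = 6q ⇒ q = 2/3.

2/3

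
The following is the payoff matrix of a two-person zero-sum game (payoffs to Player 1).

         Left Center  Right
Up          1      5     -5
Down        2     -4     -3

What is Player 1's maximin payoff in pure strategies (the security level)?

Row minima: Up → -5, Down → -4.
The best of these is -4.

-4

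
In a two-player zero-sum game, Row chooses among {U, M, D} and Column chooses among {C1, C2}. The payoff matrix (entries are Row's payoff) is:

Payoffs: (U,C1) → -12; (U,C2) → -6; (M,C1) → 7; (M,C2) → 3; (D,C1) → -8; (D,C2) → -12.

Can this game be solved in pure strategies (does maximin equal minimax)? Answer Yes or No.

Row minima: U → -12, M → 3, D → -12; maximin = 3.
Column maxima: C1 → 7, C2 → 3; minimax = 3.
maximin = minimax = 3, so a saddle point exists.

Yes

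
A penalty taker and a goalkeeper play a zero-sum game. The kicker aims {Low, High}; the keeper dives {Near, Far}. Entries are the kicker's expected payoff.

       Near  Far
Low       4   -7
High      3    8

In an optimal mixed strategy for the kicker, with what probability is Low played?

5/16

Row minima: Low → -7, High → 3; maximin = 3.
Column maxima: Near → 4, Far → 8; minimax = 4.
3 ≠ 4, so there is no saddle point; optimal play is mixed.
Let the kicker play Low with probability p. Expected payoff against Near: 4p + 3(1−p) = p + 3; against Far: (-7)p + 8(1−p) = −15p + 8.
Setting these equal: p + 3 = −15p + 8 ⇒ 16p = 5 ⇒ p = 5/16, and the value is (1)·(5/16) + 3 = 53/16.
For the keeper: with q = P(Near), equating Low's and High's payoffs gives 11q − 7 = −5q + 8 ⇒ q = 15/16.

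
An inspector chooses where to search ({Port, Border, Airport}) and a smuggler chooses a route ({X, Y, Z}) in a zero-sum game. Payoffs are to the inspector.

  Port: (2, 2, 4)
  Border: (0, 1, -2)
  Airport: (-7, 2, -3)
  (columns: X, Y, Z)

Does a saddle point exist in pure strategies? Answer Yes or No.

Row minima: Port → 2, Border → -2, Airport → -7; maximin = 2.
Column maxima: X → 2, Y → 2, Z → 4; minimax = 2.
maximin = minimax = 2, so a saddle point exists.

Yes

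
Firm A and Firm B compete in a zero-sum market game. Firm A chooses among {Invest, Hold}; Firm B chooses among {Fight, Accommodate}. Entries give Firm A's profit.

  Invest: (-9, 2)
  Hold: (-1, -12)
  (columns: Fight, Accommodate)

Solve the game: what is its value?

-5

Row minima: Invest → -9, Hold → -12; maximin = -9.
Column maxima: Fight → -1, Accommodate → 2; minimax = -1.
-9 ≠ -1, so there is no saddle point; optimal play is mixed.
Let Firm A play Invest with probability p. Expected payoff against Fight: (-9)p + (-1)(1−p) = −8p − 1; against Accommodate: 2p + (-12)(1−p) = 14p − 12.
Setting these equal: −8p − 1 = 14p − 12 ⇒ −22p = -11 ⇒ p = 1/2, and the value is (-8)·(1/2) − 1 = -5.
For Firm B: with q = P(Fight), equating Invest's and Hold's payoffs gives −11q + 2 = 11q − 12 ⇒ q = 7/11.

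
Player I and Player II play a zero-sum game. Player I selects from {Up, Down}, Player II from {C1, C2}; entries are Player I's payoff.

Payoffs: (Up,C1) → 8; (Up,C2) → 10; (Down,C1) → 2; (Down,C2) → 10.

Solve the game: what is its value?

8

Row minima: Up → 8, Down → 2; maximin = 8.
Column maxima: C1 → 8, C2 → 10; minimax = 8.
Since maximin = minimax = 8, there is a saddle point and the value is 8.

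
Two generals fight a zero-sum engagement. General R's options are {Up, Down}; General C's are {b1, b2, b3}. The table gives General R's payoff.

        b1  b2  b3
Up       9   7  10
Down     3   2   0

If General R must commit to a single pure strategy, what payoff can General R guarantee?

7

Row minima: Up → 7, Down → 0.
The best of these is 7.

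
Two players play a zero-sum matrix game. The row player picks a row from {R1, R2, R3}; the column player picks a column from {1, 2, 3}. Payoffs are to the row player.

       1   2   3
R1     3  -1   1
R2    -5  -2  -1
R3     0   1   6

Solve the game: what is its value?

Row minima: R1 → -1, R2 → -5, R3 → 0; maximin = 0.
Column maxima: 1 → 3, 2 → 1, 3 → 6; minimax = 1.
0 ≠ 1, so there is no saddle point; optimal play is mixed.
R2 is strictly dominated by R1, so the row player never plays it.
3 is strictly dominated by 2 (it gives the row player strictly more in every row), so the column player never plays it.
On the remaining 2×2 (R1, R3 vs 1, 2):
Let the row player play R1 with probability p. Expected payoff against 1: 3p + 0(1−p) = 3p; against 2: (-1)p + 1(1−p) = −2p + 1.
Setting these equal: 3p = −2p + 1 ⇒ 5p = 1 ⇒ p = 1/5, and the value is (3)·(1/5) = 3/5.
For the column player: with q = P(1), equating R1's and R3's payoffs gives 4q − 1 = −q + 1 ⇒ q = 2/5.

3/5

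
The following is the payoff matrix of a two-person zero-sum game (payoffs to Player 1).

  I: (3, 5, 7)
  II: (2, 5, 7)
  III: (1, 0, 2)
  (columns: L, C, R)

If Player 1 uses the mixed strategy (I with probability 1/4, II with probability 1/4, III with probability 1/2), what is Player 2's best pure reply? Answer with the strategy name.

L

If Player 2 plays L, Player 1's expected payoff is (1/4)·3 + (1/4)·2 + (1/2)·1 = 7/4.
If Player 2 plays C, Player 1's expected payoff is (1/4)·5 + (1/4)·5 + (1/2)·0 = 5/2.
If Player 2 plays R, Player 1's expected payoff is (1/4)·7 + (1/4)·7 + (1/2)·2 = 9/2.
Player 2 minimizes Player 1's payoff; the smallest is 7/4, so the best response is L.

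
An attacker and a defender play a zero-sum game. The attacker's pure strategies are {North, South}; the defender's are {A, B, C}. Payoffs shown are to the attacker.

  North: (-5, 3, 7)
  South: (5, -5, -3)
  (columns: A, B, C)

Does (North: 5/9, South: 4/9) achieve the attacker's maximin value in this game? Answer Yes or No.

Yes

Against A this mix gives (5/9)·(-5) + (4/9)·5 = -5/9.
Against B this mix gives (5/9)·3 + (4/9)·(-5) = -5/9.
Against C this mix gives (5/9)·7 + (4/9)·(-3) = 23/9.
All of the defender's active replies (A, B) yield -5/9, and no column does worse for the attacker. The mix makes the defender indifferent and guarantees -5/9, so it is optimal.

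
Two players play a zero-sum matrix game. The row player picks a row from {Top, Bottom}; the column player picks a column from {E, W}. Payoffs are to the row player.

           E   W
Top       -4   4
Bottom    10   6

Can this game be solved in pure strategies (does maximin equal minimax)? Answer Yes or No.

Row minima: Top → -4, Bottom → 6; maximin = 6.
Column maxima: E → 10, W → 6; minimax = 6.
maximin = minimax = 6, so a saddle point exists.

Yes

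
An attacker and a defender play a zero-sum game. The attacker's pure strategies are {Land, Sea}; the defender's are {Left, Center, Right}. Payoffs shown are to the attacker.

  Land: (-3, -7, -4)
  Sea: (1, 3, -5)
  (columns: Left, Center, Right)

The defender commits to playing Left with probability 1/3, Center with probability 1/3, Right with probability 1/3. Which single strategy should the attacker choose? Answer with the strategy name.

Expected payoff of Land: (1/3)·(-3) + (1/3)·(-7) + (1/3)·(-4) = -14/3.
Expected payoff of Sea: (1/3)·1 + (1/3)·3 + (1/3)·(-5) = -1/3.
The largest is -1/3, so the attacker's best response is Sea.

Sea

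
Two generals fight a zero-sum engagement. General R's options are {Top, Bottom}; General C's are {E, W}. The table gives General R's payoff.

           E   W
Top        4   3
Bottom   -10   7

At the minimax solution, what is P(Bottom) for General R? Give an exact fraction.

1/18

Row minima: Top → 3, Bottom → -10; maximin = 3.
Column maxima: E → 4, W → 7; minimax = 4.
3 ≠ 4, so there is no saddle point; optimal play is mixed.
Let General R play Top with probability p. Expected payoff against E: 4p + (-10)(1−p) = 14p − 10; against W: 3p + 7(1−p) = −4p + 7.
Setting these equal: 14p − 10 = −4p + 7 ⇒ 18p = 17 ⇒ p = 17/18, and the value is (14)·(17/18) − 10 = 29/9.
For General C: with q = P(E), equating Top's and Bottom's payoffs gives q + 3 = −17q + 7 ⇒ q = 2/9.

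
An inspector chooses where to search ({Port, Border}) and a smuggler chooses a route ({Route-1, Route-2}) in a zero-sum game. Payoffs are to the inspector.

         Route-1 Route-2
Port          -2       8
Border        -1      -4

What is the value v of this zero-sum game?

-16/13

Row minima: Port → -2, Border → -4; maximin = -2.
Column maxima: Route-1 → -1, Route-2 → 8; minimax = -1.
-2 ≠ -1, so there is no saddle point; optimal play is mixed.
Let the inspector play Port with probability p. Expected payoff against Route-1: (-2)p + (-1)(1−p) = −p − 1; against Route-2: 8p + (-4)(1−p) = 12p − 4.
Setting these equal: −p − 1 = 12p − 4 ⇒ −13p = -3 ⇒ p = 3/13, and the value is (-1)·(3/13) − 1 = -16/13.
For the smuggler: with q = P(Route-1), equating Port's and Border's payoffs gives −10q + 8 = 3q − 4 ⇒ q = 12/13.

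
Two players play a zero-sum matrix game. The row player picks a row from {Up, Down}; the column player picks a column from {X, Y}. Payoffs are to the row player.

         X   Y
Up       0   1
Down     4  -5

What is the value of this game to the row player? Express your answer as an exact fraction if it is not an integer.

2/5

Row minima: Up → 0, Down → -5; maximin = 0.
Column maxima: X → 4, Y → 1; minimax = 1.
0 ≠ 1, so there is no saddle point; optimal play is mixed.
Let the row player play Up with probability p. Expected payoff against X: 0p + 4(1−p) = −4p + 4; against Y: 1p + (-5)(1−p) = 6p − 5.
Setting these equal: −4p + 4 = 6p − 5 ⇒ −10p = -9 ⇒ p = 9/10, and the value is (-4)·(9/10) + 4 = 2/5.
For the column player: with q = P(X), equating Up's and Down's payoffs gives −q + 1 = 9q − 5 ⇒ q = 3/5.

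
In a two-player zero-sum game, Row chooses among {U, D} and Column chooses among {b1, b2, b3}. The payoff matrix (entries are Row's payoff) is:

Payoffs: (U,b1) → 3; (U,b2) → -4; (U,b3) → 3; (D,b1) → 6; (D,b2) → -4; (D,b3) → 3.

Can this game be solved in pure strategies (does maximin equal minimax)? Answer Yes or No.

Yes

Row minima: U → -4, D → -4; maximin = -4.
Column maxima: b1 → 6, b2 → -4, b3 → 3; minimax = -4.
maximin = minimax = -4, so a saddle point exists.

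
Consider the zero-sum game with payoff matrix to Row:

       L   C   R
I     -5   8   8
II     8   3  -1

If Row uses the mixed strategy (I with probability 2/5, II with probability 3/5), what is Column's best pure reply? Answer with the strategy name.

R

If Column plays L, Row's expected payoff is (2/5)·(-5) + (3/5)·8 = 14/5.
If Column plays C, Row's expected payoff is (2/5)·8 + (3/5)·3 = 5.
If Column plays R, Row's expected payoff is (2/5)·8 + (3/5)·(-1) = 13/5.
Column minimizes Row's payoff; the smallest is 13/5, so the best response is R.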